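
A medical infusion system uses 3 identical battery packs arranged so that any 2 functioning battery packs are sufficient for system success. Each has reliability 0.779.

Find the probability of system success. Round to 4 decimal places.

R = Σ_{i=2}^{3} C(3,i) p^i (1−p)^{3−i} with p = 0.779
C(3,2)·0.779^2·0.221^1 = 0.402336
C(3,3)·0.779^3·0.221^0 = 0.472729
Sum = 0.8751

0.8751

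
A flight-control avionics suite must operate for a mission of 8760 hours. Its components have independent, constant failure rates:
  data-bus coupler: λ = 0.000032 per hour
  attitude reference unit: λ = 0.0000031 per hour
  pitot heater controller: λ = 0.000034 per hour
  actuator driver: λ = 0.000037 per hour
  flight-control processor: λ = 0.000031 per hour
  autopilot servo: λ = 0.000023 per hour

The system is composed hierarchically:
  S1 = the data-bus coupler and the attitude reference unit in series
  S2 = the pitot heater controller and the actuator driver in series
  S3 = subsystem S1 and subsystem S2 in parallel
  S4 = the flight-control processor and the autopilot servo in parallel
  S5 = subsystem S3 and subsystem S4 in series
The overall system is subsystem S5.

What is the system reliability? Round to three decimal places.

0.839

R(data-bus coupler) = exp(−0.000032 × 8760) = 0.75554
R(attitude reference unit) = exp(−0.0000031 × 8760) = 0.97321
R(pitot heater controller) = exp(−0.000034 × 8760) = 0.74242
R(actuator driver) = exp(−0.000037 × 8760) = 0.72316
R(flight-control processor) = exp(−0.000031 × 8760) = 0.76219
R(autopilot servo) = exp(−0.000023 × 8760) = 0.81752
Series (data-bus coupler and attitude reference unit): 0.75554 × 0.97321 = 0.73530
Series (pitot heater controller and actuator driver): 0.74242 × 0.72316 = 0.53689
Parallel ([0.73530] and [0.53689]): 1 − (1 − 0.73530)(1 − 0.53689) = 0.87741
Parallel (flight-control processor and autopilot servo): 1 − (1 − 0.76219)(1 − 0.81752) = 0.95660
Series ([0.87741] and [0.95660]): 0.87741 × 0.95660 = 0.839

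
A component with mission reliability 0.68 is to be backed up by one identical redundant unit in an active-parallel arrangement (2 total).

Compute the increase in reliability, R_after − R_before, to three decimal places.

0.218

R_before = 0.68
R_after = 1 − (1 − 0.68)^2 = 0.898
ΔR = 0.898 − 0.68 = 0.218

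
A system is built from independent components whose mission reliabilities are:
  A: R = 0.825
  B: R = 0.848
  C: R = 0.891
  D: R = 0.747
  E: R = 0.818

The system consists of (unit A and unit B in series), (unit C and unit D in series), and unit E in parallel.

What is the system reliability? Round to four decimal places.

Series (A and B): 0.825000 × 0.848000 = 0.699600
Series (C and D): 0.891000 × 0.747000 = 0.665577
Parallel ([0.699600], [0.665577], and E): 1 − (1 − 0.699600)(1 − 0.665577)(1 − 0.818000) = 0.9817

0.9817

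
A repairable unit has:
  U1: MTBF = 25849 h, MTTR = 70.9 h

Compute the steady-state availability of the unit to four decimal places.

0.9973

A(U1) = MTBF/(MTBF+MTTR) = 25849/(25849+70.9) = 0.9973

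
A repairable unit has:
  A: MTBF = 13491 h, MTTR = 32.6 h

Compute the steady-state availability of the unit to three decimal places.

A(A) = MTBF/(MTBF+MTTR) = 13491/(13491+32.6) = 0.998

0.998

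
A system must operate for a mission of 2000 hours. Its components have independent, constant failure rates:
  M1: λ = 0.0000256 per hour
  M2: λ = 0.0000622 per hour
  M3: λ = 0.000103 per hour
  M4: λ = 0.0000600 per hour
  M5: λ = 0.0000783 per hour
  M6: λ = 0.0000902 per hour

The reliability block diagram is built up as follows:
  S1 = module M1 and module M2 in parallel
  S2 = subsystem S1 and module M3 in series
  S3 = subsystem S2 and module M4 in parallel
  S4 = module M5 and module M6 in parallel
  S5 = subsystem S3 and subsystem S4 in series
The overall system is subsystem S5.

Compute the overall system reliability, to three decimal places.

R(M1) = exp(−0.0000256 × 2000) = 0.95009
R(M2) = exp(−0.0000622 × 2000) = 0.88303
R(M3) = exp(−0.000103 × 2000) = 0.81383
R(M4) = exp(−0.0000600 × 2000) = 0.88692
R(M5) = exp(−0.0000783 × 2000) = 0.85505
R(M6) = exp(−0.0000902 × 2000) = 0.83494
Parallel (M1 and M2): 1 − (1 − 0.95009)(1 − 0.88303) = 0.99416
Series ([0.99416] and M3): 0.99416 × 0.81383 = 0.80908
Parallel ([0.80908] and M4): 1 − (1 − 0.80908)(1 − 0.88692) = 0.97841
Parallel (M5 and M6): 1 − (1 − 0.85505)(1 − 0.83494) = 0.97607
Series ([0.97841] and [0.97607]): 0.97841 × 0.97607 = 0.955

0.955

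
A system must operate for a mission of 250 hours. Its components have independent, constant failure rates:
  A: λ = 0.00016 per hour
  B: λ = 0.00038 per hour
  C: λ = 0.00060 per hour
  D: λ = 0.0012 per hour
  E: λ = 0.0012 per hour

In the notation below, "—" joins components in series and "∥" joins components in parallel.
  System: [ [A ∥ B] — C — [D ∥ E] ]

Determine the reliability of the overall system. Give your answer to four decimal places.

R(A) = exp(−0.00016 × 250) = 0.960789
R(B) = exp(−0.00038 × 250) = 0.909373
R(C) = exp(−0.00060 × 250) = 0.860708
R(D) = exp(−0.0012 × 250) = 0.740818
R(E) = exp(−0.0012 × 250) = 0.740818
Parallel (A and B): 1 − (1 − 0.960789)(1 − 0.909373) = 0.996446
Parallel (D and E): 1 − (1 − 0.740818)(1 − 0.740818) = 0.932825
Series ([0.996446], C, and [0.932825]): 0.996446 × 0.860708 × 0.932825 = 0.8000

0.8000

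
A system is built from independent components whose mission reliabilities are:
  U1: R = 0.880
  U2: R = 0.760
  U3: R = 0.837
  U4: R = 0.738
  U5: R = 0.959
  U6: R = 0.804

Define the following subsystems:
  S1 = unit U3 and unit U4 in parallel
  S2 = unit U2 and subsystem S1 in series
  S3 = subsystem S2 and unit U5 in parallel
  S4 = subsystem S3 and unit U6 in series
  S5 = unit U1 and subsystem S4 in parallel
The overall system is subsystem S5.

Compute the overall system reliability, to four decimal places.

Parallel (U3 and U4): 1 − (1 − 0.837000)(1 − 0.738000) = 0.957294
Series (U2 and [0.957294]): 0.760000 × 0.957294 = 0.727543
Parallel ([0.727543] and U5): 1 − (1 − 0.727543)(1 − 0.959000) = 0.988829
Series ([0.988829] and U6): 0.988829 × 0.804000 = 0.795019
Parallel (U1 and [0.795019]): 1 − (1 − 0.880000)(1 − 0.795019) = 0.9754

0.9754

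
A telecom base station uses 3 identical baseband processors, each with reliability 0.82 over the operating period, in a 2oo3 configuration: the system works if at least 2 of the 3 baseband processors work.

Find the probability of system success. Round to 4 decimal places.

R = Σ_{i=2}^{3} C(3,i) p^i (1−p)^{3−i} with p = 0.82
C(3,2)·0.82^2·0.18^1 = 0.363096
C(3,3)·0.82^3·0.18^0 = 0.551368
Sum = 0.9145

0.9145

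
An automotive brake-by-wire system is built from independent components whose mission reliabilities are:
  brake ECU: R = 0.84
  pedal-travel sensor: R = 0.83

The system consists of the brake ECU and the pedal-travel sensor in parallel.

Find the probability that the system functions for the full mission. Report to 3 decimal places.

0.973

Parallel (brake ECU and pedal-travel sensor): 1 − (1 − 0.84000)(1 − 0.83000) = 0.973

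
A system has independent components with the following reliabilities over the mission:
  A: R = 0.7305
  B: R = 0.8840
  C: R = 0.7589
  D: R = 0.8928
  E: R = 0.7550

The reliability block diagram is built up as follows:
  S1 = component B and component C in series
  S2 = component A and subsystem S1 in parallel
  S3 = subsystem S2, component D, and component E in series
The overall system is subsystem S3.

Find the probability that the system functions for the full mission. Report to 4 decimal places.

Series (B and C): 0.884000 × 0.758900 = 0.670868
Parallel (A and [0.670868]): 1 − (1 − 0.730500)(1 − 0.670868) = 0.911299
Series ([0.911299], D, and E): 0.911299 × 0.892800 × 0.755000 = 0.6143

0.6143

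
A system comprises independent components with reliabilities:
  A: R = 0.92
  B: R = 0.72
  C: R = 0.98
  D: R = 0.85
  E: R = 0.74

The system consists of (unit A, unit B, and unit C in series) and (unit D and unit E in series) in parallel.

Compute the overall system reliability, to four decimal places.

0.8698

Series (A, B, and C): 0.920000 × 0.720000 × 0.980000 = 0.649152
Series (D and E): 0.850000 × 0.740000 = 0.629000
Parallel ([0.649152] and [0.629000]): 1 − (1 − 0.649152)(1 − 0.629000) = 0.8698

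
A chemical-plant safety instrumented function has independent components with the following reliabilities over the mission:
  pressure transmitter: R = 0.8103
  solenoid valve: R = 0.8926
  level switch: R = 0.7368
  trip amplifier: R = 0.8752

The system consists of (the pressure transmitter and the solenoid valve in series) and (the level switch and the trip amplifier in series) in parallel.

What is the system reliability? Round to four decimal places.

0.9017

Series (pressure transmitter and solenoid valve): 0.810300 × 0.892600 = 0.723274
Series (level switch and trip amplifier): 0.736800 × 0.875200 = 0.644847
Parallel ([0.723274] and [0.644847]): 1 − (1 − 0.723274)(1 − 0.644847) = 0.9017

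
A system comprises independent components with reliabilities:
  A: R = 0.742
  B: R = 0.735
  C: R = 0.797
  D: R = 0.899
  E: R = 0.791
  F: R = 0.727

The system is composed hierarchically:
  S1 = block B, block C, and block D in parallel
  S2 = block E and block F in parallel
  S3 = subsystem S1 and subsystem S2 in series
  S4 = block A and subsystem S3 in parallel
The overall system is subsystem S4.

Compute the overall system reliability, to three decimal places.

0.984

Parallel (B, C, and D): 1 − (1 − 0.73500)(1 − 0.79700)(1 − 0.89900) = 0.99457
Parallel (E and F): 1 − (1 − 0.79100)(1 − 0.72700) = 0.94294
Series ([0.99457] and [0.94294]): 0.99457 × 0.94294 = 0.93782
Parallel (A and [0.93782]): 1 − (1 − 0.74200)(1 − 0.93782) = 0.984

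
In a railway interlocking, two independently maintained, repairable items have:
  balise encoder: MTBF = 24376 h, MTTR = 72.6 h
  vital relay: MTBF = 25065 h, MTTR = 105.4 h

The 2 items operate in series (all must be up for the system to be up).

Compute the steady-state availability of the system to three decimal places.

A(balise encoder) = MTBF/(MTBF+MTTR) = 24376/(24376+72.6) = 0.997031
A(vital relay) = MTBF/(MTBF+MTTR) = 25065/(25065+105.4) = 0.995813
Series availability: 0.997031 × 0.995813 = 0.993

0.993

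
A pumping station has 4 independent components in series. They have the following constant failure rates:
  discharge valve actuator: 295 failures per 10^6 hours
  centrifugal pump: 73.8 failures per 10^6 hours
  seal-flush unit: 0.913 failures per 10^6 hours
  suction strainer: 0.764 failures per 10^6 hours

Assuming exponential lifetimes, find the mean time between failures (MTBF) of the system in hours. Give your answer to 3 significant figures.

Series of exponential components: λ_sys = Σ λ_i
λ_sys = 0.000295 + 0.0000738 + 0.000000913 + 0.000000764 = 3.7048e-04 /h
MTBF = 1 / λ_sys = 2700 h

2700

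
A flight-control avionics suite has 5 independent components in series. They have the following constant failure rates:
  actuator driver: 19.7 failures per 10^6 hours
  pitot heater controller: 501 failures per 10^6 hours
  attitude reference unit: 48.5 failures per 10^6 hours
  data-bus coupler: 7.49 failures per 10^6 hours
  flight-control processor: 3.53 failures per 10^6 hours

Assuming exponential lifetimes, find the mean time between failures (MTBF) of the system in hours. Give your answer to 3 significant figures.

Series of exponential components: λ_sys = Σ λ_i
λ_sys = 0.0000197 + 0.000501 + 0.0000485 + 0.00000749 + 0.00000353 = 5.8022e-04 /h
MTBF = 1 / λ_sys = 1720 h

1720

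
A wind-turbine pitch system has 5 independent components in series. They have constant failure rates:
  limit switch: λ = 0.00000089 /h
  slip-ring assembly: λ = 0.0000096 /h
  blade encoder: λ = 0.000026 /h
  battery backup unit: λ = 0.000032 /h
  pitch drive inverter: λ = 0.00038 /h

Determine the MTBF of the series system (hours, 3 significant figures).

Series of exponential components: λ_sys = Σ λ_i
λ_sys = 0.00000089 + 0.0000096 + 0.000026 + 0.000032 + 0.00038 = 4.4849e-04 /h
MTBF = 1 / λ_sys = 2230 h

2230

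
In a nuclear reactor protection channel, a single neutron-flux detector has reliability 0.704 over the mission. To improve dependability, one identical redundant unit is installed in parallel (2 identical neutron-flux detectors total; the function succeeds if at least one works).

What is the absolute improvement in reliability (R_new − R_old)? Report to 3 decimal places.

0.208

R_before = 0.704
R_after = 1 − (1 − 0.704)^2 = 0.912
ΔR = 0.912 − 0.704 = 0.208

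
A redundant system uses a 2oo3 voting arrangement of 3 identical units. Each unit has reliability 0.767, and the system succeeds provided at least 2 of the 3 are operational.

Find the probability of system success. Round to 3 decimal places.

0.862

R = Σ_{i=2}^{3} C(3,i) p^i (1−p)^{3−i} with p = 0.767
C(3,2)·0.767^2·0.233^1 = 0.41121
C(3,3)·0.767^3·0.233^0 = 0.45122
Sum = 0.862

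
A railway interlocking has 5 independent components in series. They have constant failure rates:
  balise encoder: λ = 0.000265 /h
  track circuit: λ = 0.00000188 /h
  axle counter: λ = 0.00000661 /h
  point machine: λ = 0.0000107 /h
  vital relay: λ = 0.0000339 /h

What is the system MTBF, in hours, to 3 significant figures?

Series of exponential components: λ_sys = Σ λ_i
λ_sys = 0.000265 + 0.00000188 + 0.00000661 + 0.0000107 + 0.0000339 = 3.1809e-04 /h
MTBF = 1 / λ_sys = 3140 h

3140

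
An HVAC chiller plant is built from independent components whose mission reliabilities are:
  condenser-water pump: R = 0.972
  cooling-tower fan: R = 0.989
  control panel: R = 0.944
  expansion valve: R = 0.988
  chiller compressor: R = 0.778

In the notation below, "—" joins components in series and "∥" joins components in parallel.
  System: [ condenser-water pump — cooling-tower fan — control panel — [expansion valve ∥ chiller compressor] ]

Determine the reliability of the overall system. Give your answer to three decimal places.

Parallel (expansion valve and chiller compressor): 1 − (1 − 0.98800)(1 − 0.77800) = 0.99734
Series (condenser-water pump, cooling-tower fan, control panel, and [0.99734]): 0.97200 × 0.98900 × 0.94400 × 0.99734 = 0.905

0.905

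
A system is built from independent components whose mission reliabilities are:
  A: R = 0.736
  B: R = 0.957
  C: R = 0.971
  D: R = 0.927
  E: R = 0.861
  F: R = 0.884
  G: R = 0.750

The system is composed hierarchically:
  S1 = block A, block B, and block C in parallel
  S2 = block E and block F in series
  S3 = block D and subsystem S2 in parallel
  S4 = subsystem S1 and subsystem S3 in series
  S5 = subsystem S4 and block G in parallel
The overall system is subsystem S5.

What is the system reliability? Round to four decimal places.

0.9956

Parallel (A, B, and C): 1 − (1 − 0.736000)(1 − 0.957000)(1 − 0.971000) = 0.999671
Series (E and F): 0.861000 × 0.884000 = 0.761124
Parallel (D and [0.761124]): 1 − (1 − 0.927000)(1 − 0.761124) = 0.982562
Series ([0.999671] and [0.982562]): 0.999671 × 0.982562 = 0.982239
Parallel ([0.982239] and G): 1 − (1 − 0.982239)(1 − 0.750000) = 0.9956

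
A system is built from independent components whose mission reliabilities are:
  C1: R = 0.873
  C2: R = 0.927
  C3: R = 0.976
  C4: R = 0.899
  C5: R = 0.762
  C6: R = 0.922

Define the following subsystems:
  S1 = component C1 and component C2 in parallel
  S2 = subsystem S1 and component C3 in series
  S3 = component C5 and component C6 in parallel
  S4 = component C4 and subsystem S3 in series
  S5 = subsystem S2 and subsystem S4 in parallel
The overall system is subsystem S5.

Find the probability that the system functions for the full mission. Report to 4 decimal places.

0.9961

Parallel (C1 and C2): 1 − (1 − 0.873000)(1 − 0.927000) = 0.990729
Series ([0.990729] and C3): 0.990729 × 0.976000 = 0.966952
Parallel (C5 and C6): 1 − (1 − 0.762000)(1 − 0.922000) = 0.981436
Series (C4 and [0.981436]): 0.899000 × 0.981436 = 0.882311
Parallel ([0.966952] and [0.882311]): 1 − (1 − 0.966952)(1 − 0.882311) = 0.9961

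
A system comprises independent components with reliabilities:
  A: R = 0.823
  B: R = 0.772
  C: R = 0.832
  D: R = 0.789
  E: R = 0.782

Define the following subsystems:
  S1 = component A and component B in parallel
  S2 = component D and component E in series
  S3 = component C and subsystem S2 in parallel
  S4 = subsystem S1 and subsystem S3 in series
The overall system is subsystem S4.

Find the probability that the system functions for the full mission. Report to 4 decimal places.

0.8979

Parallel (A and B): 1 − (1 − 0.823000)(1 − 0.772000) = 0.959644
Series (D and E): 0.789000 × 0.782000 = 0.616998
Parallel (C and [0.616998]): 1 − (1 − 0.832000)(1 − 0.616998) = 0.935656
Series ([0.959644] and [0.935656]): 0.959644 × 0.935656 = 0.8979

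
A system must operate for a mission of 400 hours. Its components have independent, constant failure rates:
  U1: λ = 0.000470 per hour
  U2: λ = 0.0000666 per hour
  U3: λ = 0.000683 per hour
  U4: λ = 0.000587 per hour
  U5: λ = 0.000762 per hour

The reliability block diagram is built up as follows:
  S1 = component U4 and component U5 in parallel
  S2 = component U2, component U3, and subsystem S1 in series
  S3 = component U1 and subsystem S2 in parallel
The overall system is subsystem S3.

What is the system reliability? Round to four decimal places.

R(U1) = exp(−0.000470 × 400) = 0.828615
R(U2) = exp(−0.0000666 × 400) = 0.973712
R(U3) = exp(−0.000683 × 400) = 0.760941
R(U4) = exp(−0.000587 × 400) = 0.790729
R(U5) = exp(−0.000762 × 400) = 0.737271
Parallel (U4 and U5): 1 − (1 − 0.790729)(1 − 0.737271) = 0.945018
Series (U2, U3, and [0.945018]): 0.973712 × 0.760941 × 0.945018 = 0.700199
Parallel (U1 and [0.700199]): 1 − (1 − 0.828615)(1 − 0.700199) = 0.9486

0.9486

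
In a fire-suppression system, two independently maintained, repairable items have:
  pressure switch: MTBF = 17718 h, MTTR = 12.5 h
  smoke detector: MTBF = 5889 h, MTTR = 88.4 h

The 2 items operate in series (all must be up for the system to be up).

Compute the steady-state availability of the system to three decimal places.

A(pressure switch) = MTBF/(MTBF+MTTR) = 17718/(17718+12.5) = 0.999295
A(smoke detector) = MTBF/(MTBF+MTTR) = 5889/(5889+88.4) = 0.985211
Series availability: 0.999295 × 0.985211 = 0.985

0.985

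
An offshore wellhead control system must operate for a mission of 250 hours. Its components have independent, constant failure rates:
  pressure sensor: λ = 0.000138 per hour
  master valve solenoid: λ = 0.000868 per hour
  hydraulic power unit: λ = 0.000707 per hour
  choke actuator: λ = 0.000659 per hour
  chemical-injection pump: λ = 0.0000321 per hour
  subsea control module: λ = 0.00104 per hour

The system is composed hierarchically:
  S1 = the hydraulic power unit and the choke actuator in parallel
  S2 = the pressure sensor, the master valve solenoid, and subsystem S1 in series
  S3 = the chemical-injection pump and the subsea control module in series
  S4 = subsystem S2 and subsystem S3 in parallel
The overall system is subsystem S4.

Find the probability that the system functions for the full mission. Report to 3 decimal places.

0.943

R(pressure sensor) = exp(−0.000138 × 250) = 0.96609
R(master valve solenoid) = exp(−0.000868 × 250) = 0.80493
R(hydraulic power unit) = exp(−0.000707 × 250) = 0.83799
R(choke actuator) = exp(−0.000659 × 250) = 0.84811
R(chemical-injection pump) = exp(−0.0000321 × 250) = 0.99201
R(subsea control module) = exp(−0.00104 × 250) = 0.77105
Parallel (hydraulic power unit and choke actuator): 1 − (1 − 0.83799)(1 − 0.84811) = 0.97539
Series (pressure sensor, master valve solenoid, and [0.97539]): 0.96609 × 0.80493 × 0.97539 = 0.75850
Series (chemical-injection pump and subsea control module): 0.99201 × 0.77105 = 0.76489
Parallel ([0.75850] and [0.76489]): 1 − (1 − 0.75850)(1 − 0.76489) = 0.943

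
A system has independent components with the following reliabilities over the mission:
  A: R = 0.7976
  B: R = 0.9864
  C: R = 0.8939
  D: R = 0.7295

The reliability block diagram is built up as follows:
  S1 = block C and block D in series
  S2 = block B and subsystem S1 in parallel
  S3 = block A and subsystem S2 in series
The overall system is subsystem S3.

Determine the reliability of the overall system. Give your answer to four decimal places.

0.7938

Series (C and D): 0.893900 × 0.729500 = 0.652100
Parallel (B and [0.652100]): 1 − (1 − 0.986400)(1 − 0.652100) = 0.995269
Series (A and [0.995269]): 0.797600 × 0.995269 = 0.7938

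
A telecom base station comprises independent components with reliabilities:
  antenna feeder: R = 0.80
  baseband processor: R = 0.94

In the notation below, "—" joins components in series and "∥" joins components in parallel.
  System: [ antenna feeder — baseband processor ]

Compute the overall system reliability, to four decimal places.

Series (antenna feeder and baseband processor): 0.800000 × 0.940000 = 0.7520

0.7520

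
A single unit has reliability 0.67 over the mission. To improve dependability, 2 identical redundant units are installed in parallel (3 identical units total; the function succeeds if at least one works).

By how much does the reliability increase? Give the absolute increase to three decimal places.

R_before = 0.67
R_after = 1 − (1 − 0.67)^3 = 0.964
ΔR = 0.964 − 0.67 = 0.294

0.294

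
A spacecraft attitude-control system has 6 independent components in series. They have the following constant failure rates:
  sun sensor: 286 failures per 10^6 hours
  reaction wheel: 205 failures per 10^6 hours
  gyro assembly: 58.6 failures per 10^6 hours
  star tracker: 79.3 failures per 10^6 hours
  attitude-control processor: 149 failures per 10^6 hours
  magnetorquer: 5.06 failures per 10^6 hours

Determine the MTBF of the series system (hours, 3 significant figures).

1280

Series of exponential components: λ_sys = Σ λ_i
λ_sys = 0.000286 + 0.000205 + 0.0000586 + 0.0000793 + 0.000149 + 0.00000506 = 7.8296e-04 /h
MTBF = 1 / λ_sys = 1280 h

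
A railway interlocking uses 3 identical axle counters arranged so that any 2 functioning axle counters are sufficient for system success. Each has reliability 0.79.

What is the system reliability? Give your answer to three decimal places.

0.886

R = Σ_{i=2}^{3} C(3,i) p^i (1−p)^{3−i} with p = 0.79
C(3,2)·0.79^2·0.21^1 = 0.39318
C(3,3)·0.79^3·0.21^0 = 0.49304
Sum = 0.886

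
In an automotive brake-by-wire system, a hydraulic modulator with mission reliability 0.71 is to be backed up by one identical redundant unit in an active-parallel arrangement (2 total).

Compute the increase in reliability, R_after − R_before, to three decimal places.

R_before = 0.71
R_after = 1 − (1 − 0.71)^2 = 0.916
ΔR = 0.916 − 0.71 = 0.206

0.206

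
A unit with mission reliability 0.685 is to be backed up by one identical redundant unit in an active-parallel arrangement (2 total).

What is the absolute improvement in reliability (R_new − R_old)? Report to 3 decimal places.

R_before = 0.685
R_after = 1 − (1 − 0.685)^2 = 0.901
ΔR = 0.901 − 0.685 = 0.216

0.216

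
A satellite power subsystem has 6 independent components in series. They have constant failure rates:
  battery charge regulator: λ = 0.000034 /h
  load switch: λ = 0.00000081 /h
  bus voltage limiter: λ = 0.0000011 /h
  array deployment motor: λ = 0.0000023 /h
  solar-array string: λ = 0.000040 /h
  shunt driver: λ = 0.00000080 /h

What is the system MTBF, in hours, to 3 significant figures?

Series of exponential components: λ_sys = Σ λ_i
λ_sys = 0.000034 + 0.00000081 + 0.0000011 + 0.0000023 + 0.000040 + 0.00000080 = 7.9010e-05 /h
MTBF = 1 / λ_sys = 12700 h

12700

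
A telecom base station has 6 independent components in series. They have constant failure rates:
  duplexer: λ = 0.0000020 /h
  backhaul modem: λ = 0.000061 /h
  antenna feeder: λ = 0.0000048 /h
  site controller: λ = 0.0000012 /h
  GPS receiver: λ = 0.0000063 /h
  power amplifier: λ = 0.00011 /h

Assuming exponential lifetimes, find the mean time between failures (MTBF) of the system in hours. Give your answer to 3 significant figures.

5400

Series of exponential components: λ_sys = Σ λ_i
λ_sys = 0.0000020 + 0.000061 + 0.0000048 + 0.0000012 + 0.0000063 + 0.00011 = 1.8530e-04 /h
MTBF = 1 / λ_sys = 5400 h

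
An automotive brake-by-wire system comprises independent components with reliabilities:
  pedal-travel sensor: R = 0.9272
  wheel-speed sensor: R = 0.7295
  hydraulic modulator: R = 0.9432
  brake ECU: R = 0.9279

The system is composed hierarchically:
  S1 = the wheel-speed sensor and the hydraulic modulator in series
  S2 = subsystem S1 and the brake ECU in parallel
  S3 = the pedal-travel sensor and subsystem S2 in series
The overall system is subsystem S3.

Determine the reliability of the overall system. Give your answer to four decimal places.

Series (wheel-speed sensor and hydraulic modulator): 0.729500 × 0.943200 = 0.688064
Parallel ([0.688064] and brake ECU): 1 − (1 − 0.688064)(1 − 0.927900) = 0.977509
Series (pedal-travel sensor and [0.977509]): 0.927200 × 0.977509 = 0.9063

0.9063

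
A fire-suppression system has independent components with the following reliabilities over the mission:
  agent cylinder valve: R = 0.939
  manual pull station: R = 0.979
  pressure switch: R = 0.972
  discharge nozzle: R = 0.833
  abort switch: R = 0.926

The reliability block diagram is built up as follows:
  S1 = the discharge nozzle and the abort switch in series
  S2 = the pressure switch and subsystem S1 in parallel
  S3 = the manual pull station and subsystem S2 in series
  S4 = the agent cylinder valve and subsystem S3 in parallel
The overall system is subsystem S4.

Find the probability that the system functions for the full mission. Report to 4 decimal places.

0.9983

Series (discharge nozzle and abort switch): 0.833000 × 0.926000 = 0.771358
Parallel (pressure switch and [0.771358]): 1 − (1 − 0.972000)(1 − 0.771358) = 0.993598
Series (manual pull station and [0.993598]): 0.979000 × 0.993598 = 0.972732
Parallel (agent cylinder valve and [0.972732]): 1 − (1 − 0.939000)(1 − 0.972732) = 0.9983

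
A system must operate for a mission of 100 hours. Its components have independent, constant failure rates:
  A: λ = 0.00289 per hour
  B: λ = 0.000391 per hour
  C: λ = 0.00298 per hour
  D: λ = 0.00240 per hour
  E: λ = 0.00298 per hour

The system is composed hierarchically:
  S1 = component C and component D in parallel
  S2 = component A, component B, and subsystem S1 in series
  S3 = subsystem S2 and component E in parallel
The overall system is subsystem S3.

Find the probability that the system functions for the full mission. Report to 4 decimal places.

0.9177

R(A) = exp(−0.00289 × 100) = 0.749012
R(B) = exp(−0.000391 × 100) = 0.961655
R(C) = exp(−0.00298 × 100) = 0.742301
R(D) = exp(−0.00240 × 100) = 0.786628
R(E) = exp(−0.00298 × 100) = 0.742301
Parallel (C and D): 1 − (1 − 0.742301)(1 − 0.786628) = 0.945014
Series (A, B, and [0.945014]): 0.749012 × 0.961655 × 0.945014 = 0.680685
Parallel ([0.680685] and E): 1 − (1 − 0.680685)(1 − 0.742301) = 0.9177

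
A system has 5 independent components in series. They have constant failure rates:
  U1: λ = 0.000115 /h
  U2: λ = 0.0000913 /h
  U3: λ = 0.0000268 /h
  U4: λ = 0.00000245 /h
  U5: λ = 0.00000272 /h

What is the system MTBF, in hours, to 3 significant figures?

Series of exponential components: λ_sys = Σ λ_i
λ_sys = 0.000115 + 0.0000913 + 0.0000268 + 0.00000245 + 0.00000272 = 2.3827e-04 /h
MTBF = 1 / λ_sys = 4200 h

4200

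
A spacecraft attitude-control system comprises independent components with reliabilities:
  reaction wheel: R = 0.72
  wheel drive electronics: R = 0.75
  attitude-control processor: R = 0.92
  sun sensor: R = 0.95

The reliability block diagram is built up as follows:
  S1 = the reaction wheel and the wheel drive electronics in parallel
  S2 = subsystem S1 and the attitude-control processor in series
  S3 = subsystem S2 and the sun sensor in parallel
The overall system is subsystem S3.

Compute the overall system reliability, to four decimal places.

0.9928

Parallel (reaction wheel and wheel drive electronics): 1 − (1 − 0.720000)(1 − 0.750000) = 0.930000
Series ([0.930000] and attitude-control processor): 0.930000 × 0.920000 = 0.855600
Parallel ([0.855600] and sun sensor): 1 − (1 − 0.855600)(1 − 0.950000) = 0.9928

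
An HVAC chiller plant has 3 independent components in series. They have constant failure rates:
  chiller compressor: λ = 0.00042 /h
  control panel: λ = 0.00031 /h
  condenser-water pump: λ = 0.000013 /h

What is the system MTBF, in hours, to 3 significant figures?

1350

Series of exponential components: λ_sys = Σ λ_i
λ_sys = 0.00042 + 0.00031 + 0.000013 = 7.4300e-04 /h
MTBF = 1 / λ_sys = 1350 h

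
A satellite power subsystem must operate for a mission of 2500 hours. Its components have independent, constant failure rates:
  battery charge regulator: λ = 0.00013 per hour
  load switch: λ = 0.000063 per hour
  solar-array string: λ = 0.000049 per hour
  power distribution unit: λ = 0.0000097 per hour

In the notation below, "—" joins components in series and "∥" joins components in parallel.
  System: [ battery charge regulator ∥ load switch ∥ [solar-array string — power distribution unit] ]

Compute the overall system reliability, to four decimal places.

0.9945

R(battery charge regulator) = exp(−0.00013 × 2500) = 0.722527
R(load switch) = exp(−0.000063 × 2500) = 0.854277
R(solar-array string) = exp(−0.000049 × 2500) = 0.884706
R(power distribution unit) = exp(−0.0000097 × 2500) = 0.976042
Series (solar-array string and power distribution unit): 0.884706 × 0.976042 = 0.863510
Parallel (battery charge regulator, load switch, and [0.863510]): 1 − (1 − 0.722527)(1 − 0.854277)(1 − 0.863510) = 0.9945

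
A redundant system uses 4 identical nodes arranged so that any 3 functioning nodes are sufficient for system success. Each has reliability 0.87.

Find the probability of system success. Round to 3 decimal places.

R = Σ_{i=3}^{4} C(4,i) p^i (1−p)^{4−i} with p = 0.87
C(4,3)·0.87^3·0.13^1 = 0.34242
C(4,4)·0.87^4·0.13^0 = 0.57290
Sum = 0.915

0.915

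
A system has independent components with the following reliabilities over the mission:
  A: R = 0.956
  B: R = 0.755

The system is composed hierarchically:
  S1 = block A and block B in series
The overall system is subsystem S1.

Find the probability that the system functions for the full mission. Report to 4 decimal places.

0.7218

Series (A and B): 0.956000 × 0.755000 = 0.7218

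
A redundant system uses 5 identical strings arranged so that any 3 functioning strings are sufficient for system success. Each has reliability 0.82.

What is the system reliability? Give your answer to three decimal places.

R = Σ_{i=3}^{5} C(5,i) p^i (1−p)^{5−i} with p = 0.82
C(5,3)·0.82^3·0.18^2 = 0.17864
C(5,4)·0.82^4·0.18^1 = 0.40691
C(5,5)·0.82^5·0.18^0 = 0.37074
Sum = 0.956

0.956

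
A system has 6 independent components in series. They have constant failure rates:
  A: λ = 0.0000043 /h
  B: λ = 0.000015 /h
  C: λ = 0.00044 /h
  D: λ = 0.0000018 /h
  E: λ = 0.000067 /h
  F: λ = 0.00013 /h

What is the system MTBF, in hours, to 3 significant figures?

1520

Series of exponential components: λ_sys = Σ λ_i
λ_sys = 0.0000043 + 0.000015 + 0.00044 + 0.0000018 + 0.000067 + 0.00013 = 6.5810e-04 /h
MTBF = 1 / λ_sys = 1520 h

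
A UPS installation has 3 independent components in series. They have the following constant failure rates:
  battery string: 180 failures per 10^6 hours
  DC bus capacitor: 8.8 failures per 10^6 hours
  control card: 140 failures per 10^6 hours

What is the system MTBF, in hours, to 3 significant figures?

3040

Series of exponential components: λ_sys = Σ λ_i
λ_sys = 0.00018 + 0.0000088 + 0.00014 = 3.2880e-04 /h
MTBF = 1 / λ_sys = 3040 h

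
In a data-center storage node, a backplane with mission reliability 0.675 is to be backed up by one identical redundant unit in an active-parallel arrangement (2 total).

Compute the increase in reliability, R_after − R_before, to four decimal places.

0.2194

R_before = 0.675
R_after = 1 − (1 − 0.675)^2 = 0.8944
ΔR = 0.8944 − 0.675 = 0.2194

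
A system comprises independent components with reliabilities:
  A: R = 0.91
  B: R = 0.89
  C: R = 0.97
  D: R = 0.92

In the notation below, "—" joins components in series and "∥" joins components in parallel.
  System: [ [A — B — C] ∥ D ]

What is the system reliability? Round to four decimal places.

Series (A, B, and C): 0.910000 × 0.890000 × 0.970000 = 0.785603
Parallel ([0.785603] and D): 1 − (1 − 0.785603)(1 − 0.920000) = 0.9828

0.9828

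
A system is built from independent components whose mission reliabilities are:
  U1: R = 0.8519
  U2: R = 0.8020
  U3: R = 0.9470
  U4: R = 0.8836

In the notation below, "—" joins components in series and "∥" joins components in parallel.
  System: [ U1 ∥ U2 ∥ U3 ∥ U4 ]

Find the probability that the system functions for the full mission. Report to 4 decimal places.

0.9998

Parallel (U1, U2, U3, and U4): 1 − (1 − 0.851900)(1 − 0.802000)(1 − 0.947000)(1 − 0.883600) = 0.9998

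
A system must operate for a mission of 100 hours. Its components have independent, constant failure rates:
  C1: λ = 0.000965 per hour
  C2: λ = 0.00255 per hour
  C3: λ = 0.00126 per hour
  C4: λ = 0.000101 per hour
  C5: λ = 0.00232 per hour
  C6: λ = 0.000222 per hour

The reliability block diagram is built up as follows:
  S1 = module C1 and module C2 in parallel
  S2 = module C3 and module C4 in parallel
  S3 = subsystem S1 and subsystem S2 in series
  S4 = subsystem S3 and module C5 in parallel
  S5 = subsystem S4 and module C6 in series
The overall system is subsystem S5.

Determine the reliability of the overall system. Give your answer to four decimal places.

0.9736

R(C1) = exp(−0.000965 × 100) = 0.908010
R(C2) = exp(−0.00255 × 100) = 0.774916
R(C3) = exp(−0.00126 × 100) = 0.881615
R(C4) = exp(−0.000101 × 100) = 0.989951
R(C5) = exp(−0.00232 × 100) = 0.792946
R(C6) = exp(−0.000222 × 100) = 0.978045
Parallel (C1 and C2): 1 − (1 − 0.908010)(1 − 0.774916) = 0.979295
Parallel (C3 and C4): 1 − (1 − 0.881615)(1 − 0.989951) = 0.998810
Series ([0.979295] and [0.998810]): 0.979295 × 0.998810 = 0.978130
Parallel ([0.978130] and C5): 1 − (1 − 0.978130)(1 − 0.792946) = 0.995472
Series ([0.995472] and C6): 0.995472 × 0.978045 = 0.9736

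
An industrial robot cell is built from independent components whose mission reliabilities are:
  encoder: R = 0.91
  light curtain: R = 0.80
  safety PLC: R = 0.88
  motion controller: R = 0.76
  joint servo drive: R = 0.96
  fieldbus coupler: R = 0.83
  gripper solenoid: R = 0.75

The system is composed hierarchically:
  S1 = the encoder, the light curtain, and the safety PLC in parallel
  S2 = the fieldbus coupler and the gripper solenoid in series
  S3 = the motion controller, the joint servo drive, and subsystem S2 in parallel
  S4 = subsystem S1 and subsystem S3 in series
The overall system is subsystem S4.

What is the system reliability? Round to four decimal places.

0.9942

Parallel (encoder, light curtain, and safety PLC): 1 − (1 − 0.910000)(1 − 0.800000)(1 − 0.880000) = 0.997840
Series (fieldbus coupler and gripper solenoid): 0.830000 × 0.750000 = 0.622500
Parallel (motion controller, joint servo drive, and [0.622500]): 1 − (1 − 0.760000)(1 − 0.960000)(1 − 0.622500) = 0.996376
Series ([0.997840] and [0.996376]): 0.997840 × 0.996376 = 0.9942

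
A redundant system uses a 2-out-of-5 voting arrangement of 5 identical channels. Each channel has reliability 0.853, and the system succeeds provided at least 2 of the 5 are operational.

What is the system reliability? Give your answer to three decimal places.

R = Σ_{i=2}^{5} C(5,i) p^i (1−p)^{5−i} with p = 0.853
C(5,2)·0.853^2·0.147^3 = 0.02311
C(5,3)·0.853^3·0.147^2 = 0.13412
C(5,4)·0.853^4·0.147^1 = 0.38912
C(5,5)·0.853^5·0.147^0 = 0.45159
Sum = 0.998

0.998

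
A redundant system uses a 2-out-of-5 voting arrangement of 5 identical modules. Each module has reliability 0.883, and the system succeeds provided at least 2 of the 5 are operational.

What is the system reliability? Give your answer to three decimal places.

0.999

R = Σ_{i=2}^{5} C(5,i) p^i (1−p)^{5−i} with p = 0.883
C(5,2)·0.883^2·0.117^3 = 0.01249
C(5,3)·0.883^3·0.117^2 = 0.09424
C(5,4)·0.883^4·0.117^1 = 0.35563
C(5,5)·0.883^5·0.117^0 = 0.53679
Sum = 0.999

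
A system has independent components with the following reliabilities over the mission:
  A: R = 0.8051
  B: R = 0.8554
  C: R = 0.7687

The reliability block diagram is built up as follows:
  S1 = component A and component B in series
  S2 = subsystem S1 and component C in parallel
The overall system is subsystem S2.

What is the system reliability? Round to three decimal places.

Series (A and B): 0.80510 × 0.85540 = 0.68868
Parallel ([0.68868] and C): 1 − (1 − 0.68868)(1 − 0.76870) = 0.928

0.928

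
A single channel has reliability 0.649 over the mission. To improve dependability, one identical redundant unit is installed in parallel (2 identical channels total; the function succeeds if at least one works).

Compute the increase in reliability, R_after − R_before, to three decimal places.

0.228

R_before = 0.649
R_after = 1 − (1 − 0.649)^2 = 0.877
ΔR = 0.877 − 0.649 = 0.228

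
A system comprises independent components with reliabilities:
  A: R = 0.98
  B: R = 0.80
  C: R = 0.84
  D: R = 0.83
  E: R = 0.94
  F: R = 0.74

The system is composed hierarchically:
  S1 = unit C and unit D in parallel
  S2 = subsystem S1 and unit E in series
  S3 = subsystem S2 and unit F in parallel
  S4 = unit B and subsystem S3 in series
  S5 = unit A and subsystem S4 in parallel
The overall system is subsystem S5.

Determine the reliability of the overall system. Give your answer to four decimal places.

0.9956

Parallel (C and D): 1 − (1 − 0.840000)(1 − 0.830000) = 0.972800
Series ([0.972800] and E): 0.972800 × 0.940000 = 0.914432
Parallel ([0.914432] and F): 1 − (1 − 0.914432)(1 − 0.740000) = 0.977752
Series (B and [0.977752]): 0.800000 × 0.977752 = 0.782202
Parallel (A and [0.782202]): 1 − (1 − 0.980000)(1 − 0.782202) = 0.9956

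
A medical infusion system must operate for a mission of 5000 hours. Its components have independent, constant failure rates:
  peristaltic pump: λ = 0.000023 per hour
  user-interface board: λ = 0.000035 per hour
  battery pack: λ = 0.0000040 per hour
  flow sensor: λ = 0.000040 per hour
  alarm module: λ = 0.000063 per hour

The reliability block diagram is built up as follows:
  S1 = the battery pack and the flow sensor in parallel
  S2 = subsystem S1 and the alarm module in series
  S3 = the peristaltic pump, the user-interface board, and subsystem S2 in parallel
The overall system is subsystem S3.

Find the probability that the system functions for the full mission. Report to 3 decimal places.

R(peristaltic pump) = exp(−0.000023 × 5000) = 0.89137
R(user-interface board) = exp(−0.000035 × 5000) = 0.83946
R(battery pack) = exp(−0.0000040 × 5000) = 0.98020
R(flow sensor) = exp(−0.000040 × 5000) = 0.81873
R(alarm module) = exp(−0.000063 × 5000) = 0.72979
Parallel (battery pack and flow sensor): 1 − (1 − 0.98020)(1 − 0.81873) = 0.99641
Series ([0.99641] and alarm module): 0.99641 × 0.72979 = 0.72717
Parallel (peristaltic pump, user-interface board, and [0.72717]): 1 − (1 − 0.89137)(1 − 0.83946)(1 − 0.72717) = 0.995

0.995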